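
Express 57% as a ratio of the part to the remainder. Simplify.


Part = 57%, Remainder = 43%
Ratio = 57:43
GCD(57, 43) = 1
Simplify: 57:43 = 57:43

57:43


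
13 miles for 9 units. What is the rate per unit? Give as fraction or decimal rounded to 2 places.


Total miles = 13
Number of units = 9
Unit rate = 13 / 9
= 1.44 miles per unit

1.44


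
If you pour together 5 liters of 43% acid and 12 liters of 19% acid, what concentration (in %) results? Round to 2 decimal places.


Solute in mixture 1 = 43% of 5 L = 5*43/100 = 43/20 L
Solute in mixture 2 = 19% of 12 L = 12*19/100 = 57/25 L
Total solute = 43/20 + 57/25 = 443/100 L
Total volume = 5 + 12 = 17 L
Final concentration = 443/100/17 * 100 = 26.06%

26.06


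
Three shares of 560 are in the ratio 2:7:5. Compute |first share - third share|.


Total parts = 2 + 7 + 5 = 14
Value per part = 560 / 14 = 40
Shares: 2*40=80, 7*40=280, 5*40=200
First share = 80, third share = 200
Difference = |80 - 200| = 120

120


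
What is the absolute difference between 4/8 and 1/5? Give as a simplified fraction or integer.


Simplify: 4/8 = 1/2 and 1/5 = 1/5
Find common denominator: LCD = 10
Convert: 5/10 and 2/10
Difference = |5 - 2|/10 = 3/10
Simplified = 3/10

3/10


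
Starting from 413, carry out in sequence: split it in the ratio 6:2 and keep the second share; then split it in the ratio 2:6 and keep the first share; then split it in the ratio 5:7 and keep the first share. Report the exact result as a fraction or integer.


Start with 413.
Step 1: Split 6:2, second share = 413 * 2/8 = 413/4
Step 2: Split 2:6, first share = 413/4 * 2/8 = 413/16
Step 3: Split 5:7, first share = 413/16 * 5/12 = 2065/192
Final result = 2065/192

2065/192


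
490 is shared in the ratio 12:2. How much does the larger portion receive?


Total parts = 12 + 2 = 14
Value per part = 490 / 14 = 35
First share = 12 * 35 = 420
Second share = 2 * 35 = 70
Larger share = 420

420


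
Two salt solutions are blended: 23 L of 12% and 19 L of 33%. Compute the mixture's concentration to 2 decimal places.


Solute in mixture 1 = 12% of 23 L = 23*12/100 = 69/25 L
Solute in mixture 2 = 33% of 19 L = 19*33/100 = 627/100 L
Total solute = 69/25 + 627/100 = 903/100 L
Total volume = 23 + 19 = 42 L
Final concentration = 903/100/42 * 100 = 21.50%

21.50


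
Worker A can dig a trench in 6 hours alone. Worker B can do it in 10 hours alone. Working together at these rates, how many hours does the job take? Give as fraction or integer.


Rate of A = 1/6 job per hour
Rate of B = 1/10 job per hour
Combined rate = 1/6 + 1/10
Find common denominator: (10 + 6)/(6*10) = 16/60
Combined rate = 4/15 job per hour
Time together = 1 / (4/15) = 15/4 hours

15/4


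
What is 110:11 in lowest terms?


Find GCD(110, 11)
GCD = 11
Divide both by 11: 110/11 = 10, 11/11 = 1
Simplified ratio = 10:1

10:1


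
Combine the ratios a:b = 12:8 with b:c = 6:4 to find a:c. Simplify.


Given a:b = 12:8 and b:c = 6:4
Make b consistent. Multiply first ratio by 6: a:b = 72:48
Multiply second ratio by 8: b:c = 48:32
Now b = 48 in both, so a:b:c = 72:48:32
Therefore a:c = 72:32
Simplify by GCD: a:c = 9:4

9:4


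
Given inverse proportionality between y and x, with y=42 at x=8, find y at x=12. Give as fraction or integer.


Inverse proportion: y = k/x
Find k: k = 8 * 42 = 336
Compute y at x=12: y = 336/12
y = 28

28


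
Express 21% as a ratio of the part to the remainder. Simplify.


Part = 21%, Remainder = 79%
Ratio = 21:79
GCD(21, 79) = 1
Simplify: 21:79 = 21:79

21:79


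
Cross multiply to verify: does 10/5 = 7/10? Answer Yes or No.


Cross multiply to check 10/5 = 7/10
Left cross product: 10 * 10 = 100
Right cross product: 5 * 7 = 35
100 != 35
Not equal, so proportions differ => No

No


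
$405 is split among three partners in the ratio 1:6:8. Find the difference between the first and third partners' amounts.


Total parts = 1 + 6 + 8 = 15
Value per part = 405 / 15 = 27
Shares: 1*27=27, 6*27=162, 8*27=216
First share = 27, third share = 216
Difference = |27 - 216| = 189

189


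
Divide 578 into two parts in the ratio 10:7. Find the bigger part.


Total parts = 10 + 7 = 17
Value per part = 578 / 17 = 34
First share = 10 * 34 = 340
Second share = 7 * 34 = 238
Larger share = 340

340


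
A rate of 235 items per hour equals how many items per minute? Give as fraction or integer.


Converting from per hour to per minute
Rate = 235 items per hour
Divide by 60: 235/60
= 47/12 items per minute

47/12


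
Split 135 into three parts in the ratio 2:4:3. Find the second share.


Ratio = 2:4:3
Total parts = 2 + 4 + 3 = 9
Value per part = 135 / 9 = 15
First share = 2 * 15 = 30
Middle share = 4 * 15 = 60
Third share = 3 * 15 = 45

60


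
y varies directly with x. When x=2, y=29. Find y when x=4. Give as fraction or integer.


Direct proportion: y = kx
Find k: k = 29/2 = 29/2
Compute y at x=4: y = 29/2 * 4
y = 58

58


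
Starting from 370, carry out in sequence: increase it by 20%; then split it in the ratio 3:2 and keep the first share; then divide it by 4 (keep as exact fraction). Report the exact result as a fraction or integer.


Start with 370.
Step 1: Increase by 20%: 370 * 120/100 = 444
Step 2: Split 3:2, first share = 444 * 3/5 = 1332/5
Step 3: Divide by 4: 1332/5 / 4 = 333/5
Final result = 333/5

333/5


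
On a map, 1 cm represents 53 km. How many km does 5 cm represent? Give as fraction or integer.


Map scale: 1 cm = 53 km
Measured distance on map = 5 cm
Set up proportion: 5 * 53 / 1
= 265 / 1
= 265 km

265


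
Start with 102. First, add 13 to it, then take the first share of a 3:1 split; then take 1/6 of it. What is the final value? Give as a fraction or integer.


Start with 102.
Step 1: Add 13: 102+13=115; split 3:1 first = 115*3/4 = 345/4
Step 2: Take 1/6: 345/4 * 1/6 = 115/8
Final result = 115/8

115/8


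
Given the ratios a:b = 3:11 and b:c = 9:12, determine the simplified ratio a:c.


Given a:b = 3:11 and b:c = 9:12
Make b consistent. Multiply first ratio by 9: a:b = 27:99
Multiply second ratio by 11: b:c = 99:132
Now b = 99 in both, so a:b:c = 27:99:132
Therefore a:c = 27:132
Simplify by GCD: a:c = 9:44

9:44


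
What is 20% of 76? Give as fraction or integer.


Compute 20% of 76
Convert percentage: 20% = 20/100
Multiply: 76 * 20/100
= 1520/100
= 76/5

76/5


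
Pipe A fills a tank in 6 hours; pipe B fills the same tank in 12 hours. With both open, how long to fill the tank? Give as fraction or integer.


Rate of A = 1/6 job per hour
Rate of B = 1/12 job per hour
Combined rate = 1/6 + 1/12
Find common denominator: (12 + 6)/(6*12) = 18/72
Combined rate = 1/4 job per hour
Time together = 1 / (1/4) = 4 hours

4


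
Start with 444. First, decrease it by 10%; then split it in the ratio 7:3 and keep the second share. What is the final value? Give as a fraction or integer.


Start with 444.
Step 1: Decrease by 10%: 444 * 90/100 = 1998/5
Step 2: Split 7:3, second share = 1998/5 * 3/10 = 2997/25
Final result = 2997/25

2997/25


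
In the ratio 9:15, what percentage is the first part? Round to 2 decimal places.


Total parts = 9 + 15 = 24
First part fraction = 9/24
Percentage = (9/24) * 100
= 0.375 * 100
= 37.50%

37.50


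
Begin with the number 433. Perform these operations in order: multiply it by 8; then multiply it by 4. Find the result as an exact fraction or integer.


Start with 433.
Step 1: Multiply by 8: 433 * 8 = 3464
Step 2: Multiply by 4: 3464 * 4 = 13856
Final result = 13856

13856


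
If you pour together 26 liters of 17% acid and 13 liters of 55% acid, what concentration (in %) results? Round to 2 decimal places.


Solute in mixture 1 = 17% of 26 L = 26*17/100 = 221/50 L
Solute in mixture 2 = 55% of 13 L = 13*55/100 = 143/20 L
Total solute = 221/50 + 143/20 = 1157/100 L
Total volume = 26 + 13 = 39 L
Final concentration = 1157/100/39 * 100 = 29.67%

29.67


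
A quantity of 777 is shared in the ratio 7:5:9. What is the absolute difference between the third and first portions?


Total parts = 7 + 5 + 9 = 21
Value per part = 777 / 21 = 37
Shares: 7*37=259, 5*37=185, 9*37=333
Third share = 333, first share = 259
Difference = |333 - 259| = 74

74


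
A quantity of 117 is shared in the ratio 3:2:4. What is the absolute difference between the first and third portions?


Total parts = 3 + 2 + 4 = 9
Value per part = 117 / 9 = 13
Shares: 3*13=39, 2*13=26, 4*13=52
First share = 39, third share = 52
Difference = |39 - 52| = 13

13


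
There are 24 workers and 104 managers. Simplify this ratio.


Find GCD(24, 104)
GCD = 8
Divide both by 8: 24/8 = 3, 104/8 = 13
Simplified ratio = 3:13

3:13


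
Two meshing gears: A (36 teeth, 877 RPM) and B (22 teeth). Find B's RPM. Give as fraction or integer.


Gear ratio: teeth_A * RPM_A = teeth_B * RPM_B
36 * 877 = 22 * RPM_B
31572 = 22 * RPM_B
RPM_B = 31572 / 22
RPM_B = 15786/11

15786/11


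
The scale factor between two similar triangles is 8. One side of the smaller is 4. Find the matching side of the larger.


Similar triangles have proportional sides
Scale factor = 8
Smaller side = 4
Corresponding larger side = 4 * 8
= 32

32


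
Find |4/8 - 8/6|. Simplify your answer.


Simplify: 4/8 = 1/2 and 8/6 = 4/3
Find common denominator: LCD = 6
Convert: 3/6 and 8/6
Difference = |3 - 8|/6 = 5/6
Simplified = 5/6

5/6


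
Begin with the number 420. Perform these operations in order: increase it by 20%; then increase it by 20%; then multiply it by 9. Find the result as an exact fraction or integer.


Start with 420.
Step 1: Increase by 20%: 420 * 120/100 = 504
Step 2: Increase by 20%: 504 * 120/100 = 3024/5
Step 3: Multiply by 9: 3024/5 * 9 = 27216/5
Final result = 27216/5

27216/5


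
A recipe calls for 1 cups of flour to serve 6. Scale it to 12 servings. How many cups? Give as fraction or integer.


Original: 1 cups for 6 servings
Target servings = 12
Scaling factor = 12/6
New amount = 1 * 12/6
= 12/6
= 2 cups

2


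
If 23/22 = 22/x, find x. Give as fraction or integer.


Setting up: 23/22 = 22/x
Cross multiply: 23 * x = 22 * 22
23x = 484
x = 484/23
x = 484/23

484/23


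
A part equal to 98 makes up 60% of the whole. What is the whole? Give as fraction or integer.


Given: 98 is 60% of the whole
Set up: 98 = 60/100 * whole
whole = 98 * 100 / 60
whole = 9800 / 60
whole = 490/3

490/3


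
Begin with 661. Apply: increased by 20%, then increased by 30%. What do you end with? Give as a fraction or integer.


Start: 661
Step 1: increase by 20% => multiply by 120/100
  661 * 120/100 = 3966/5
Step 2: increase by 30% => multiply by 130/100
  3966/5 * 130/100 = 25779/25
Final value = 25779/25

25779/25


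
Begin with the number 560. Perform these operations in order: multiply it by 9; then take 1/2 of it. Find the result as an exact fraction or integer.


Start with 560.
Step 1: Multiply by 9: 560 * 9 = 5040
Step 2: Take 1/2: 5040 * 1/2 = 2520
Final result = 2520

2520


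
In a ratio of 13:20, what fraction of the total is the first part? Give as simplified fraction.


Total parts = 13 + 20 = 33
First part fraction = 13/33
Simplify: 13/33 = 13/33

13/33


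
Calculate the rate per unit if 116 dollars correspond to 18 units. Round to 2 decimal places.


Total dollars = 116
Number of units = 18
Unit rate = 116 / 18
= 6.44 dollars per unit

6.44


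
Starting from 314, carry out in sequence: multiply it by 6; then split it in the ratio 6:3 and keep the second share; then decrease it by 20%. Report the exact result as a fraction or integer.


Start with 314.
Step 1: Multiply by 6: 314 * 6 = 1884
Step 2: Split 6:3, second share = 1884 * 3/9 = 628
Step 3: Decrease by 20%: 628 * 80/100 = 2512/5
Final result = 2512/5

2512/5


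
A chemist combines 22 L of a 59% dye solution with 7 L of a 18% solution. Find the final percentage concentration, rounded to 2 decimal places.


Solute in mixture 1 = 59% of 22 L = 22*59/100 = 649/50 L
Solute in mixture 2 = 18% of 7 L = 7*18/100 = 63/50 L
Total solute = 649/50 + 63/50 = 356/25 L
Total volume = 22 + 7 = 29 L
Final concentration = 356/25/29 * 100 = 49.10%

49.10


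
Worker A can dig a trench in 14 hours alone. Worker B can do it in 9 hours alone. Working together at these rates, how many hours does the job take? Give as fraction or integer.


Rate of A = 1/14 job per hour
Rate of B = 1/9 job per hour
Combined rate = 1/14 + 1/9
Find common denominator: (9 + 14)/(14*9) = 23/126
Combined rate = 23/126 job per hour
Time together = 1 / (23/126) = 126/23 hours

126/23


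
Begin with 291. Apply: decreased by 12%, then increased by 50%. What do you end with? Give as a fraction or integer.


Start: 291
Step 1: decrease by 12% => multiply by 88/100
  291 * 88/100 = 6402/25
Step 2: increase by 50% => multiply by 150/100
  6402/25 * 150/100 = 9603/25
Final value = 9603/25

9603/25


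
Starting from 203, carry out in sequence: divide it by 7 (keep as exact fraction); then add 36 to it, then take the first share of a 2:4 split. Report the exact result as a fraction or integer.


Start with 203.
Step 1: Divide by 7: 203 / 7 = 29
Step 2: Add 36: 29+36=65; split 2:4 first = 65*2/6 = 65/3
Final result = 65/3

65/3


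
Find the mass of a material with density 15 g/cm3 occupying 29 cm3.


Using mass = density * volume
Density = 15 g/cm3
Volume = 29 cm3
Mass = 15 * 29
= 435 g

435


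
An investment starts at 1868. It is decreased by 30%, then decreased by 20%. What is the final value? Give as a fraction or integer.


Start: 1868
Step 1: decrease by 30% => multiply by 70/100
  1868 * 70/100 = 6538/5
Step 2: decrease by 20% => multiply by 80/100
  6538/5 * 80/100 = 26152/25
Final value = 26152/25

26152/25


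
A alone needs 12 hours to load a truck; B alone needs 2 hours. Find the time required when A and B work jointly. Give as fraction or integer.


Rate of A = 1/12 job per hour
Rate of B = 1/2 job per hour
Combined rate = 1/12 + 1/2
Find common denominator: (2 + 12)/(12*2) = 14/24
Combined rate = 7/12 job per hour
Time together = 1 / (7/12) = 12/7 hours

12/7


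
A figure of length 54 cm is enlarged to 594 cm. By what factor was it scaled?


Original length = 54 cm
Scaled length = 594 cm
Scale factor = 594 / 54
= 11

11


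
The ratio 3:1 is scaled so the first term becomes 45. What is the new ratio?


Original ratio: 3:1
First term target: 45
Scale factor = 45 / 3 = 15
Multiply second term: 1 * 15 = 15
Equivalent ratio = 45:15

45:15


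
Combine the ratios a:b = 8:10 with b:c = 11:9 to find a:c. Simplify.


Given a:b = 8:10 and b:c = 11:9
Make b consistent. Multiply first ratio by 11: a:b = 88:110
Multiply second ratio by 10: b:c = 110:90
Now b = 110 in both, so a:b:c = 88:110:90
Therefore a:c = 88:90
Simplify by GCD: a:c = 44:45

44:45


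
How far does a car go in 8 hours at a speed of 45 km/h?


Using distance = speed * time
Speed = 45 km/h
Time = 8 hours
Distance = 45 * 8
= 360 km

360


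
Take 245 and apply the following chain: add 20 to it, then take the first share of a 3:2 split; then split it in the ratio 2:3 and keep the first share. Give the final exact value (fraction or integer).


Start with 245.
Step 1: Add 20: 245+20=265; split 3:2 first = 265*3/5 = 159
Step 2: Split 2:3, first share = 159 * 2/5 = 318/5
Final result = 318/5

318/5


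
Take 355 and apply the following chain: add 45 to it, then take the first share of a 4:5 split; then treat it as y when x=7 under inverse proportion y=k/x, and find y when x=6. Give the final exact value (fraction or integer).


Start with 355.
Step 1: Add 45: 355+45=400; split 4:5 first = 400*4/9 = 1600/9
Step 2: Inverse prop: k = (1600/9)*7; new y = k/6 = 1600/9*7/6 = 5600/27
Final result = 5600/27

5600/27


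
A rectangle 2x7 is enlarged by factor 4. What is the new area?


Original dimensions: 2 x 7
Enlargement factor = 4
New width = 2 * 4 = 8
New height = 7 * 4 = 28
New area = 8 * 28 = 224

224


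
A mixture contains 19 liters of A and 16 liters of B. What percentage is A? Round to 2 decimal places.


Volume of A = 19 L
Volume of B = 16 L
Total volume = 19 + 16 = 35 L
Percentage of A = (19/35) * 100
= 54.29%

54.29


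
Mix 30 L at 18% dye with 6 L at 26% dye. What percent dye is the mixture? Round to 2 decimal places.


Solute in mixture 1 = 18% of 30 L = 30*18/100 = 27/5 L
Solute in mixture 2 = 26% of 6 L = 6*26/100 = 39/25 L
Total solute = 27/5 + 39/25 = 174/25 L
Total volume = 30 + 6 = 36 L
Final concentration = 174/25/36 * 100 = 19.33%

19.33


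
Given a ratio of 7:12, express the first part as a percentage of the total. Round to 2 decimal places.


Total parts = 7 + 12 = 19
First part fraction = 7/19
Percentage = (7/19) * 100
= 0.368421 * 100
= 36.84%

36.84


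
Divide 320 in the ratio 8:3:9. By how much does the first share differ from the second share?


Total parts = 8 + 3 + 9 = 20
Value per part = 320 / 20 = 16
Shares: 8*16=128, 3*16=48, 9*16=144
First share = 128, second share = 48
Difference = |128 - 48| = 80

80


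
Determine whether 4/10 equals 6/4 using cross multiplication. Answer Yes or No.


Cross multiply to check 4/10 = 6/4
Left cross product: 4 * 4 = 16
Right cross product: 10 * 6 = 60
16 != 60
Not equal, so proportions differ => No

No


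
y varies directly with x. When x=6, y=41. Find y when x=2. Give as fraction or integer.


Direct proportion: y = kx
Find k: k = 41/6 = 41/6
Compute y at x=2: y = 41/6 * 2
y = 41/3

41/3


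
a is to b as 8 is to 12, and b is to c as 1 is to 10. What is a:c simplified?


Given a:b = 8:12 and b:c = 1:10
Make b consistent. Multiply first ratio by 1: a:b = 8:12
Multiply second ratio by 12: b:c = 12:120
Now b = 12 in both, so a:b:c = 8:12:120
Therefore a:c = 8:120
Simplify by GCD: a:c = 1:15

1:15


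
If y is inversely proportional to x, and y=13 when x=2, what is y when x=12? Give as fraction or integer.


Inverse proportion: y = k/x
Find k: k = 2 * 13 = 26
Compute y at x=12: y = 26/12
y = 13/6

13/6


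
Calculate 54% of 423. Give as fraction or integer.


Compute 54% of 423
Convert percentage: 54% = 54/100
Multiply: 423 * 54/100
= 22842/100
= 11421/50

11421/50


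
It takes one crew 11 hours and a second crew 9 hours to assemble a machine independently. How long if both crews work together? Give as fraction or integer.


Rate of A = 1/11 job per hour
Rate of B = 1/9 job per hour
Combined rate = 1/11 + 1/9
Find common denominator: (9 + 11)/(11*9) = 20/99
Combined rate = 20/99 job per hour
Time together = 1 / (20/99) = 99/20 hours

99/20


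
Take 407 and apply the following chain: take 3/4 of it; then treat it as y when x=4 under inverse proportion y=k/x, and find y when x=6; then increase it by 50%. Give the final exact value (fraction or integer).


Start with 407.
Step 1: Take 3/4: 407 * 3/4 = 1221/4
Step 2: Inverse prop: k = (1221/4)*4; new y = k/6 = 1221/4*4/6 = 407/2
Step 3: Increase by 50%: 407/2 * 150/100 = 1221/4
Final result = 1221/4

1221/4


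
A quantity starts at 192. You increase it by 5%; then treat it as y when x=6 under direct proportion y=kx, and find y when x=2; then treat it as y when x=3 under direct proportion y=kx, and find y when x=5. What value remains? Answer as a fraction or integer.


Start with 192.
Step 1: Increase by 5%: 192 * 105/100 = 1008/5
Step 2: Direct prop: k = (1008/5)/6; new y = k*2 = 1008/5*2/6 = 336/5
Step 3: Direct prop: k = (336/5)/3; new y = k*5 = 336/5*5/3 = 112
Final result = 112

112


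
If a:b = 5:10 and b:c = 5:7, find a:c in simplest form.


Given a:b = 5:10 and b:c = 5:7
Make b consistent. Multiply first ratio by 5: a:b = 25:50
Multiply second ratio by 10: b:c = 50:70
Now b = 50 in both, so a:b:c = 25:50:70
Therefore a:c = 25:70
Simplify by GCD: a:c = 5:14

5:14


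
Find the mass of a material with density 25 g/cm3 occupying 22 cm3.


Using mass = density * volume
Density = 25 g/cm3
Volume = 22 cm3
Mass = 25 * 22
= 550 g

550


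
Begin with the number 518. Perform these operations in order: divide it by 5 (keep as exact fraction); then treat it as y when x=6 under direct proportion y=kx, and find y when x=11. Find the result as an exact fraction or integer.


Start with 518.
Step 1: Divide by 5: 518 / 5 = 518/5
Step 2: Direct prop: k = (518/5)/6; new y = k*11 = 518/5*11/6 = 2849/15
Final result = 2849/15

2849/15


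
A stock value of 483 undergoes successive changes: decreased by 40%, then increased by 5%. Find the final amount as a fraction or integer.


Start: 483
Step 1: decrease by 40% => multiply by 60/100
  483 * 60/100 = 1449/5
Step 2: increase by 5% => multiply by 105/100
  1449/5 * 105/100 = 30429/100
Final value = 30429/100

30429/100


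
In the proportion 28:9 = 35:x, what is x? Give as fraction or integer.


Setting up: 28/9 = 35/x
Cross multiply: 28 * x = 9 * 35
28x = 315
x = 315/28
x = 45/4

45/4


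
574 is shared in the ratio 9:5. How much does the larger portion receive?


Total parts = 9 + 5 = 14
Value per part = 574 / 14 = 41
First share = 9 * 41 = 369
Second share = 5 * 41 = 205
Larger share = 369

369


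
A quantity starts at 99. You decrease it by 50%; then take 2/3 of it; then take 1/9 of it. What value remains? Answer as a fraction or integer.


Start with 99.
Step 1: Decrease by 50%: 99 * 50/100 = 99/2
Step 2: Take 2/3: 99/2 * 2/3 = 33
Step 3: Take 1/9: 33 * 1/9 = 11/3
Final result = 11/3

11/3


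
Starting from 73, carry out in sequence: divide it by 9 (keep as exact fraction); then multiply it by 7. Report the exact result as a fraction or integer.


Start with 73.
Step 1: Divide by 9: 73 / 9 = 73/9
Step 2: Multiply by 7: 73/9 * 7 = 511/9
Final result = 511/9

511/9


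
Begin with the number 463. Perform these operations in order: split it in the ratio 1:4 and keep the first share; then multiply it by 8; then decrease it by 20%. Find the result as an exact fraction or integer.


Start with 463.
Step 1: Split 1:4, first share = 463 * 1/5 = 463/5
Step 2: Multiply by 8: 463/5 * 8 = 3704/5
Step 3: Decrease by 20%: 3704/5 * 80/100 = 14816/25
Final result = 14816/25

14816/25


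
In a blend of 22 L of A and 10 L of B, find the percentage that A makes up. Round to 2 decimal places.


Volume of A = 22 L
Volume of B = 10 L
Total volume = 22 + 10 = 32 L
Percentage of A = (22/32) * 100
= 68.75%

68.75


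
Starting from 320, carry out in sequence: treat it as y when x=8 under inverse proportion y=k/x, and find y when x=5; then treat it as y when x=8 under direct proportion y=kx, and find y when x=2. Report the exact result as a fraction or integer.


Start with 320.
Step 1: Inverse prop: k = (320)*8; new y = k/5 = 320*8/5 = 512
Step 2: Direct prop: k = (512)/8; new y = k*2 = 512*2/8 = 128
Final result = 128

128


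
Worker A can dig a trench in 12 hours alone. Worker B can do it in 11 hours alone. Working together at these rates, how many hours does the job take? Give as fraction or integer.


Rate of A = 1/12 job per hour
Rate of B = 1/11 job per hour
Combined rate = 1/12 + 1/11
Find common denominator: (11 + 12)/(12*11) = 23/132
Combined rate = 23/132 job per hour
Time together = 1 / (23/132) = 132/23 hours

132/23


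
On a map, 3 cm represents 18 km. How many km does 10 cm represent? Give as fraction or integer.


Map scale: 3 cm = 18 km
Measured distance on map = 10 cm
Set up proportion: 10 * 18 / 3
= 180 / 3
= 60 km

60


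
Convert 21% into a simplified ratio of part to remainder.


Part = 21%, Remainder = 79%
Ratio = 21:79
GCD(21, 79) = 1
Simplify: 21:79 = 21:79

21:79


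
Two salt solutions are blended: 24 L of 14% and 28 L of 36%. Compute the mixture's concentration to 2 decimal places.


Solute in mixture 1 = 14% of 24 L = 24*14/100 = 84/25 L
Solute in mixture 2 = 36% of 28 L = 28*36/100 = 252/25 L
Total solute = 84/25 + 252/25 = 336/25 L
Total volume = 24 + 28 = 52 L
Final concentration = 336/25/52 * 100 = 25.85%

25.85


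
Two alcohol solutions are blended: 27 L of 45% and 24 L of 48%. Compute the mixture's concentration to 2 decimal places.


Solute in mixture 1 = 45% of 27 L = 27*45/100 = 243/20 L
Solute in mixture 2 = 48% of 24 L = 24*48/100 = 288/25 L
Total solute = 243/20 + 288/25 = 2367/100 L
Total volume = 27 + 24 = 51 L
Final concentration = 2367/100/51 * 100 = 46.41%

46.41


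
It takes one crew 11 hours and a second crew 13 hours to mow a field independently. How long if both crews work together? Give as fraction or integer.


Rate of A = 1/11 job per hour
Rate of B = 1/13 job per hour
Combined rate = 1/11 + 1/13
Find common denominator: (13 + 11)/(11*13) = 24/143
Combined rate = 24/143 job per hour
Time together = 1 / (24/143) = 143/24 hours

143/24


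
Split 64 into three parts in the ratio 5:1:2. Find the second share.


Ratio = 5:1:2
Total parts = 5 + 1 + 2 = 8
Value per part = 64 / 8 = 8
First share = 5 * 8 = 40
Middle share = 1 * 8 = 8
Third share = 2 * 8 = 16

8


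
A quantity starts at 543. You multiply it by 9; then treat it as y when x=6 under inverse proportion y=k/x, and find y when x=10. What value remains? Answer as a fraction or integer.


Start with 543.
Step 1: Multiply by 9: 543 * 9 = 4887
Step 2: Inverse prop: k = (4887)*6; new y = k/10 = 4887*6/10 = 14661/5
Final result = 14661/5

14661/5


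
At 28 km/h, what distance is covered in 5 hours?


Using distance = speed * time
Speed = 28 km/h
Time = 5 hours
Distance = 28 * 5
= 140 km

140


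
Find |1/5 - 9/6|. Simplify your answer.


Simplify: 1/5 = 1/5 and 9/6 = 3/2
Find common denominator: LCD = 10
Convert: 2/10 and 15/10
Difference = |2 - 15|/10 = 13/10
Simplified = 13/10

13/10


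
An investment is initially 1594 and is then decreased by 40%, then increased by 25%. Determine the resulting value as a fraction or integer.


Start: 1594
Step 1: decrease by 40% => multiply by 60/100
  1594 * 60/100 = 4782/5
Step 2: increase by 25% => multiply by 125/100
  4782/5 * 125/100 = 2391/2
Final value = 2391/2

2391/2


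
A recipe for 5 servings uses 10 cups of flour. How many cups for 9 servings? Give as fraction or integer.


Original: 10 cups for 5 servings
Target servings = 9
Scaling factor = 9/5
New amount = 10 * 9/5
= 90/5
= 18 cups

18


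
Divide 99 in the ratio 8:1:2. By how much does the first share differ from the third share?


Total parts = 8 + 1 + 2 = 11
Value per part = 99 / 11 = 9
Shares: 8*9=72, 1*9=9, 2*9=18
First share = 72, third share = 18
Difference = |72 - 18| = 54

54


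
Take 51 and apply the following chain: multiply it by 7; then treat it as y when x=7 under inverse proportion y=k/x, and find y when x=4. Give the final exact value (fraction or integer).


Start with 51.
Step 1: Multiply by 7: 51 * 7 = 357
Step 2: Inverse prop: k = (357)*7; new y = k/4 = 357*7/4 = 2499/4
Final result = 2499/4

2499/4


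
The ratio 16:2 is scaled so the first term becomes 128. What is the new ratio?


Original ratio: 16:2
First term target: 128
Scale factor = 128 / 16 = 8
Multiply second term: 2 * 8 = 16
Equivalent ratio = 128:16

128:16


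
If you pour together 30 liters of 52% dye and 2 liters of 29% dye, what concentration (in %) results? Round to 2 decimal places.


Solute in mixture 1 = 52% of 30 L = 30*52/100 = 78/5 L
Solute in mixture 2 = 29% of 2 L = 2*29/100 = 29/50 L
Total solute = 78/5 + 29/50 = 809/50 L
Total volume = 30 + 2 = 32 L
Final concentration = 809/50/32 * 100 = 50.56%

50.56


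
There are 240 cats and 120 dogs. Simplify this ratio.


Find GCD(240, 120)
GCD = 120
Divide both by 120: 240/120 = 2, 120/120 = 1
Simplified ratio = 2:1

2:1


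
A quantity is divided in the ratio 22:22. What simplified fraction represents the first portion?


Total parts = 22 + 22 = 44
First part fraction = 22/44
Simplify: 22/44 = 1/2

1/2


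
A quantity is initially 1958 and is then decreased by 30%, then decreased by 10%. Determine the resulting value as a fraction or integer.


Start: 1958
Step 1: decrease by 30% => multiply by 70/100
  1958 * 70/100 = 6853/5
Step 2: decrease by 10% => multiply by 90/100
  6853/5 * 90/100 = 61677/50
Final value = 61677/50

61677/50


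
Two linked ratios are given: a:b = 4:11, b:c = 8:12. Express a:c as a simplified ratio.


Given a:b = 4:11 and b:c = 8:12
Make b consistent. Multiply first ratio by 8: a:b = 32:88
Multiply second ratio by 11: b:c = 88:132
Now b = 88 in both, so a:b:c = 32:88:132
Therefore a:c = 32:132
Simplify by GCD: a:c = 8:33

8:33


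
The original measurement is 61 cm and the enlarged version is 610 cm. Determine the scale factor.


Original length = 61 cm
Scaled length = 610 cm
Scale factor = 610 / 61
= 10

10


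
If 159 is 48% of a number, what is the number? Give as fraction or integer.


Given: 159 is 48% of the whole
Set up: 159 = 48/100 * whole
whole = 159 * 100 / 48
whole = 15900 / 48
whole = 1325/4

1325/4


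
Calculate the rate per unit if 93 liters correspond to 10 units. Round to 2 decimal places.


Total liters = 93
Number of units = 10
Unit rate = 93 / 10
= 9.30 liters per unit

9.30


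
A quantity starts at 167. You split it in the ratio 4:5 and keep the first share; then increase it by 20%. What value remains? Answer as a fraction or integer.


Start with 167.
Step 1: Split 4:5, first share = 167 * 4/9 = 668/9
Step 2: Increase by 20%: 668/9 * 120/100 = 1336/15
Final result = 1336/15

1336/15


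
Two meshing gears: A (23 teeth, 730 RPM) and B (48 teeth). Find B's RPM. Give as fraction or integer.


Gear ratio: teeth_A * RPM_A = teeth_B * RPM_B
23 * 730 = 48 * RPM_B
16790 = 48 * RPM_B
RPM_B = 16790 / 48
RPM_B = 8395/24

8395/24


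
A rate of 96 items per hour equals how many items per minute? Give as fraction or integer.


Converting from per hour to per minute
Rate = 96 items per hour
Divide by 60: 96/60
= 8/5 items per minute

8/5


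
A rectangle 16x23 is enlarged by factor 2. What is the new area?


Original dimensions: 16 x 23
Enlargement factor = 2
New width = 16 * 2 = 32
New height = 23 * 2 = 46
New area = 32 * 46 = 1472

1472


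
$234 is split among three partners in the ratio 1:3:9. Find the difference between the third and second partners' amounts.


Total parts = 1 + 3 + 9 = 13
Value per part = 234 / 13 = 18
Shares: 1*18=18, 3*18=54, 9*18=162
Third share = 162, second share = 54
Difference = |162 - 54| = 108

108


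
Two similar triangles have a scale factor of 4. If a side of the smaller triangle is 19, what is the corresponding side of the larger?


Similar triangles have proportional sides
Scale factor = 4
Smaller side = 19
Corresponding larger side = 19 * 4
= 76

76


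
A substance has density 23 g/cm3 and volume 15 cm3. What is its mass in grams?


Using mass = density * volume
Density = 23 g/cm3
Volume = 15 cm3
Mass = 23 * 15
= 345 g

345


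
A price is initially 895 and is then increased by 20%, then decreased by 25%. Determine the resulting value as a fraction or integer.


Start: 895
Step 1: increase by 20% => multiply by 120/100
  895 * 120/100 = 1074
Step 2: decrease by 25% => multiply by 75/100
  1074 * 75/100 = 1611/2
Final value = 1611/2

1611/2


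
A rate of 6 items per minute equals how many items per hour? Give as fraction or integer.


Converting from per minute to per hour
Rate = 6 items per minute
Multiply by 60: 6 * 60
= 360 items per hour

360


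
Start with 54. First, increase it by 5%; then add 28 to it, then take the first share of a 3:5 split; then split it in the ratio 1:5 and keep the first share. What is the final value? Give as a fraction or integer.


Start with 54.
Step 1: Increase by 5%: 54 * 105/100 = 567/10
Step 2: Add 28: 567/10+28=847/10; split 3:5 first = 847/10*3/8 = 2541/80
Step 3: Split 1:5, first share = 2541/80 * 1/6 = 847/160
Final result = 847/160

847/160


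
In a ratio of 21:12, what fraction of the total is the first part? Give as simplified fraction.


Total parts = 21 + 12 = 33
First part fraction = 21/33
Simplify: 21/33 = 7/11

7/11


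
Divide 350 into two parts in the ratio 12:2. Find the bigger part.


Total parts = 12 + 2 = 14
Value per part = 350 / 14 = 25
First share = 12 * 25 = 300
Second share = 2 * 25 = 50
Larger share = 300

300


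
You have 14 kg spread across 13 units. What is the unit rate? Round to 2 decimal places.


Total kg = 14
Number of units = 13
Unit rate = 14 / 13
= 1.08 kg per unit

1.08


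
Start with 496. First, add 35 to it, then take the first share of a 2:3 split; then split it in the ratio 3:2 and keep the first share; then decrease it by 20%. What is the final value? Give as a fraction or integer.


Start with 496.
Step 1: Add 35: 496+35=531; split 2:3 first = 531*2/5 = 1062/5
Step 2: Split 3:2, first share = 1062/5 * 3/5 = 3186/25
Step 3: Decrease by 20%: 3186/25 * 80/100 = 12744/125
Final result = 12744/125

12744/125


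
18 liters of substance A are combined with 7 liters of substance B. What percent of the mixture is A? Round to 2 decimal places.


Volume of A = 18 L
Volume of B = 7 L
Total volume = 18 + 7 = 25 L
Percentage of A = (18/25) * 100
= 72.00%

72.00


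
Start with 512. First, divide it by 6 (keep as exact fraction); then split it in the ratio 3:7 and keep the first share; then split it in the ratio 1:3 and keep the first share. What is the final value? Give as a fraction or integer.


Start with 512.
Step 1: Divide by 6: 512 / 6 = 256/3
Step 2: Split 3:7, first share = 256/3 * 3/10 = 128/5
Step 3: Split 1:3, first share = 128/5 * 1/4 = 32/5
Final result = 32/5

32/5


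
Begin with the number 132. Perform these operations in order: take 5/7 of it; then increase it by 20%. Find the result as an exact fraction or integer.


Start with 132.
Step 1: Take 5/7: 132 * 5/7 = 660/7
Step 2: Increase by 20%: 660/7 * 120/100 = 792/7
Final result = 792/7

792/7


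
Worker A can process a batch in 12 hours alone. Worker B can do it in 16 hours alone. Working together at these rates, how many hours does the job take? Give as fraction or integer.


Rate of A = 1/12 job per hour
Rate of B = 1/16 job per hour
Combined rate = 1/12 + 1/16
Find common denominator: (16 + 12)/(12*16) = 28/192
Combined rate = 7/48 job per hour
Time together = 1 / (7/48) = 48/7 hours

48/7


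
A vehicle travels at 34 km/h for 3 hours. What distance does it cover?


Using distance = speed * time
Speed = 34 km/h
Time = 3 hours
Distance = 34 * 3
= 102 km

102


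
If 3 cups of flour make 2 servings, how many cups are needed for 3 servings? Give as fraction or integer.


Original: 3 cups for 2 servings
Target servings = 3
Scaling factor = 3/2
New amount = 3 * 3/2
= 9/2
= 9/2 cups

9/2


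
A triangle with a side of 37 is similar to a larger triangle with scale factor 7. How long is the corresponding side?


Similar triangles have proportional sides
Scale factor = 7
Smaller side = 37
Corresponding larger side = 37 * 7
= 259

259


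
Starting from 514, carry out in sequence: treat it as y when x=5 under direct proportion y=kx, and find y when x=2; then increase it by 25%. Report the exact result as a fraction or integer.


Start with 514.
Step 1: Direct prop: k = (514)/5; new y = k*2 = 514*2/5 = 1028/5
Step 2: Increase by 25%: 1028/5 * 125/100 = 257
Final result = 257

257


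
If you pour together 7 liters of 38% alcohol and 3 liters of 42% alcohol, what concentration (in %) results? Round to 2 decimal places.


Solute in mixture 1 = 38% of 7 L = 7*38/100 = 133/50 L
Solute in mixture 2 = 42% of 3 L = 3*42/100 = 63/50 L
Total solute = 133/50 + 63/50 = 98/25 L
Total volume = 7 + 3 = 10 L
Final concentration = 98/25/10 * 100 = 39.20%

39.20


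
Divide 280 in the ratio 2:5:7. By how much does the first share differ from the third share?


Total parts = 2 + 5 + 7 = 14
Value per part = 280 / 14 = 20
Shares: 2*20=40, 5*20=100, 7*20=140
First share = 40, third share = 140
Difference = |40 - 140| = 100

100


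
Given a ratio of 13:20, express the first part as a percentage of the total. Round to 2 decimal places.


Total parts = 13 + 20 = 33
First part fraction = 13/33
Percentage = (13/33) * 100
= 0.393939 * 100
= 39.39%

39.39


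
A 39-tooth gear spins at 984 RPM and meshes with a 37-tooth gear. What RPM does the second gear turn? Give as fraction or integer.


Gear ratio: teeth_A * RPM_A = teeth_B * RPM_B
39 * 984 = 37 * RPM_B
38376 = 37 * RPM_B
RPM_B = 38376 / 37
RPM_B = 38376/37

38376/37


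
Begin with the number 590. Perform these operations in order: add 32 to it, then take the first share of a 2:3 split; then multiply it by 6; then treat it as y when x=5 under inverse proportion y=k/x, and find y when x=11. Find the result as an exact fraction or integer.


Start with 590.
Step 1: Add 32: 590+32=622; split 2:3 first = 622*2/5 = 1244/5
Step 2: Multiply by 6: 1244/5 * 6 = 7464/5
Step 3: Inverse prop: k = (7464/5)*5; new y = k/11 = 7464/5*5/11 = 7464/11
Final result = 7464/11

7464/11


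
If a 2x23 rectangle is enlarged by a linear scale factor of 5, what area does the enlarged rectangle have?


Original dimensions: 2 x 23
Enlargement factor = 5
New width = 2 * 5 = 10
New height = 23 * 5 = 115
New area = 10 * 115 = 1150

1150


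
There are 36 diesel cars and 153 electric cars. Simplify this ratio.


Find GCD(36, 153)
GCD = 9
Divide both by 9: 36/9 = 4, 153/9 = 17
Simplified ratio = 4:17

4:17


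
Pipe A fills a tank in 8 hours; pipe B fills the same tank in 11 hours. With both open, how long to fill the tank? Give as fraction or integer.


Rate of A = 1/8 job per hour
Rate of B = 1/11 job per hour
Combined rate = 1/8 + 1/11
Find common denominator: (11 + 8)/(8*11) = 19/88
Combined rate = 19/88 job per hour
Time together = 1 / (19/88) = 88/19 hours

88/19


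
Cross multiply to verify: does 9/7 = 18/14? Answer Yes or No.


Cross multiply to check 9/7 = 18/14
Left cross product: 9 * 14 = 126
Right cross product: 7 * 18 = 126
126 = 126
Equal, so proportions match => Yes

Yes


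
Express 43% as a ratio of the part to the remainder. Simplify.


Part = 43%, Remainder = 57%
Ratio = 43:57
GCD(43, 57) = 1
Simplify: 43:57 = 43:57

43:57


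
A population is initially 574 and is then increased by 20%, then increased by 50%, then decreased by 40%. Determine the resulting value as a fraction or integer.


Start: 574
Step 1: increase by 20% => multiply by 120/100
  574 * 120/100 = 3444/5
Step 2: increase by 50% => multiply by 150/100
  3444/5 * 150/100 = 5166/5
Step 3: decrease by 40% => multiply by 60/100
  5166/5 * 60/100 = 15498/25
Final value = 15498/25

15498/25


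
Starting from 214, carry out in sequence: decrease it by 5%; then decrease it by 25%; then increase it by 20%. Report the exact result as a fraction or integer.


Start with 214.
Step 1: Decrease by 5%: 214 * 95/100 = 2033/10
Step 2: Decrease by 25%: 2033/10 * 75/100 = 6099/40
Step 3: Increase by 20%: 6099/40 * 120/100 = 18297/100
Final result = 18297/100

18297/100


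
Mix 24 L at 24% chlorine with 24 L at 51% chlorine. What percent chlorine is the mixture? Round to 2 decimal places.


Solute in mixture 1 = 24% of 24 L = 24*24/100 = 144/25 L
Solute in mixture 2 = 51% of 24 L = 24*51/100 = 306/25 L
Total solute = 144/25 + 306/25 = 18 L
Total volume = 24 + 24 = 48 L
Final concentration = 18/48 * 100 = 37.50%

37.50


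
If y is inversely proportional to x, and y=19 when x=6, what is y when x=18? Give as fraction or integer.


Inverse proportion: y = k/x
Find k: k = 6 * 19 = 114
Compute y at x=18: y = 114/18
y = 19/3

19/3


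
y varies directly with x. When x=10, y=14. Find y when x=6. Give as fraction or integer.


Direct proportion: y = kx
Find k: k = 14/10 = 7/5
Compute y at x=6: y = 7/5 * 6
y = 42/5

42/5


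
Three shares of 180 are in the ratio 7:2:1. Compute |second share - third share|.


Total parts = 7 + 2 + 1 = 10
Value per part = 180 / 10 = 18
Shares: 7*18=126, 2*18=36, 1*18=18
Second share = 36, third share = 18
Difference = |36 - 18| = 18

18
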